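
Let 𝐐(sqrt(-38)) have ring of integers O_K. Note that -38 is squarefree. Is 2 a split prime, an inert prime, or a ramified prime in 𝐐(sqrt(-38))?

Since -38 ≢ 1 mod 4, the ring of integers is ℤ[√-38] with discriminant 4·(-38) = -152.
2 divides disc(K) = -152, so 2 ramifies.

ramified — (2) = 𝔭²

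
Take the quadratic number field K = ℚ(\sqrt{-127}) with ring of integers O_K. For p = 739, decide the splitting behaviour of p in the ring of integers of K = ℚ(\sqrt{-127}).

d = -127 ≡ 1 (mod 4), so O_K = ℤ[(1+√-127)/2] and disc(K) = d = -127.
disc(K) = -127 is not divisible by 739; 739 is unramified.
Compute (-127/739) via Euler: 612^((739-1)/2) mod 739 = 1, so (-127/739) = 1.
(-127/739) = 1, so 739 splits.

739 splits in O_K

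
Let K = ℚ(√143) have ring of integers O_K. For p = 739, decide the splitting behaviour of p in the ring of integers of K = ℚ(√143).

remains prime (inert)

Since 143 ≢ 1 mod 4, the ring of integers is ℤ[√143] with discriminant 4·143 = 572.
disc(K) = 572 is not divisible by 739; 739 is unramified.
Compute (143/739) via Euler: 143^((739-1)/2) mod 739 = 738, so (143/739) = -1.
d is a non-residue mod p, hence 739 remains inert in O_K.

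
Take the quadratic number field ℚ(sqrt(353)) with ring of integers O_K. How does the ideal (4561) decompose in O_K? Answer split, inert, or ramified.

d = 353 ≡ 1 (mod 4), so O_K = ℤ[(1+√353)/2] and disc(K) = d = 353.
disc(K) = 353 is not divisible by 4561; 4561 is unramified.
Euler's criterion: 353^2280 mod 4561 = 4560. Thus (353|4561) = -1.
(353/4561) = -1, so 4561 is inert.

4561 remains inert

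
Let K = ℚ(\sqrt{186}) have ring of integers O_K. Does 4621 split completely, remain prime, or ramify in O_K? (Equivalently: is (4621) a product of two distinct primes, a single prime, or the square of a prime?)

4621 remains inert

186 mod 4 = 2, hence disc K = 4·186 = 744 and O_K = ℤ[√186].
disc(K) = 744 is not divisible by 4621; 4621 is unramified.
Euler's criterion: 186^2310 mod 4621 = 4620. Thus (186|4621) = -1.
d is a non-residue mod p, hence 4621 remains inert in O_K.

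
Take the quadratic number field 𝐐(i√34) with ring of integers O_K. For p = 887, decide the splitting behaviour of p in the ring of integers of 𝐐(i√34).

splits completely

Since -34 ≢ 1 mod 4, the ring of integers is ℤ[√-34] with discriminant 4·(-34) = -136.
Since gcd(887, -136) = 1 the prime 887 does not ramify.
Legendre symbol by Euler's criterion: (-34/887) ≡ (-34)^443 ≡ 1 (mod 887), i.e. (-34/887) = 1.
(-34/887) = 1, so 887 splits.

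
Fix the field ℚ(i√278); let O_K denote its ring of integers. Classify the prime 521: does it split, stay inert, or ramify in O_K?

d = -278 ≡ 2 (mod 4), so O_K = ℤ[√-278] and disc(K) = 4d = -1112.
521 ∤ -1112, so 521 is unramified.
Compute (-278/521) via Euler: 243^((521-1)/2) mod 521 = 520, so (-278/521) = -1.
d is a non-residue mod p, hence 521 remains inert in O_K.

remains prime (inert)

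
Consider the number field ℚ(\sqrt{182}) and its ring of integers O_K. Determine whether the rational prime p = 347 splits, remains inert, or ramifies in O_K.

182 mod 4 = 2, hence disc K = 4·182 = 728 and O_K = ℤ[√182].
disc(K) = 728 is not divisible by 347; 347 is unramified.
Compute (182/347) via Euler: 182^((347-1)/2) mod 347 = 1, so (182/347) = 1.
d is a quadratic residue mod p, hence 347 splits in O_K.

347 splits in O_K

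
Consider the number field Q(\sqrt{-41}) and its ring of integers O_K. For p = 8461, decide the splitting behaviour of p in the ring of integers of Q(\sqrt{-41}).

remains prime (inert)

-41 mod 4 = 3, hence disc K = 4·(-41) = -164 and O_K = ℤ[√-41].
disc(K) = -164 is not divisible by 8461; 8461 is unramified.
(-41/8461) = 8420^4230 mod 8461 = 8460, giving Legendre symbol -1.
Legendre symbol -1 ⇒ 8461 is inert.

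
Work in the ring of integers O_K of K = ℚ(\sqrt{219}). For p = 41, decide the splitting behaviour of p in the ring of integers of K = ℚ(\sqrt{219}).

inert — (41) stays prime in O_K

219 mod 4 = 3, hence disc K = 4·219 = 876 and O_K = ℤ[√219].
Since gcd(41, 876) = 1 the prime 41 does not ramify.
Legendre symbol by Euler's criterion: (219/41) ≡ 219^20 ≡ 40 (mod 41), i.e. (219/41) = -1.
Legendre symbol -1 ⇒ 41 is inert.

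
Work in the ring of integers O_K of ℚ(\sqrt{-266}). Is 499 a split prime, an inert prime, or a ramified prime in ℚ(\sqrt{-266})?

split

Since -266 ≢ 1 mod 4, the ring of integers is ℤ[√-266] with discriminant 4·(-266) = -1064.
Since gcd(499, -1064) = 1 the prime 499 does not ramify.
Compute (-266/499) via Euler: 233^((499-1)/2) mod 499 = 1, so (-266/499) = 1.
d is a quadratic residue mod p, hence 499 splits in O_K.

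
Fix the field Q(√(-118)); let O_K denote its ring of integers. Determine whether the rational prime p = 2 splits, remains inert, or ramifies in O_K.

d = -118 ≡ 2 (mod 4), so O_K = ℤ[√-118] and disc(K) = 4d = -472.
disc(K) = -472 = 2·(-236), so p = 2 is ramified.

p ramifies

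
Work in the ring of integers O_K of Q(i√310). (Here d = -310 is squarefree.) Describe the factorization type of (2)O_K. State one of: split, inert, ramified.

ramified — (2) = 𝔭²

Since -310 ≢ 1 mod 4, the ring of integers is ℤ[√-310] with discriminant 4·(-310) = -1240.
2 divides disc(K) = -1240, so 2 ramifies.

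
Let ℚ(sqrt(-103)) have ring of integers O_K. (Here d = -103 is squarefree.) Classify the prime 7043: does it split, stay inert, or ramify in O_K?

p is inert

d = -103 ≡ 1 (mod 4), so O_K = ℤ[(1+√-103)/2] and disc(K) = d = -103.
Since gcd(7043, -103) = 1 the prime 7043 does not ramify.
Euler's criterion: (-103)^3521 mod 7043 = 7042. Thus (-103|7043) = -1.
(-103/7043) = -1, so 7043 is inert.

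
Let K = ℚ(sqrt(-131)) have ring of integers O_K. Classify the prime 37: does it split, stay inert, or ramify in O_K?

remains prime (inert)

Since -131 ≡ 1 mod 4, the ring of integers is ℤ[(1+√-131)/2] with discriminant -131.
37 ∤ -131, so 37 is unramified.
Legendre symbol by Euler's criterion: (-131/37) ≡ (-131)^18 ≡ 36 (mod 37), i.e. (-131/37) = -1.
d is a non-residue mod p, hence 37 remains inert in O_K.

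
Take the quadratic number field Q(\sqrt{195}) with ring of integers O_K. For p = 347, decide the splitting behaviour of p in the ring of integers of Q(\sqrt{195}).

347 remains inert

195 mod 4 = 3, hence disc K = 4·195 = 780 and O_K = ℤ[√195].
347 ∤ 780, so 347 is unramified.
(195/347) = 195^173 mod 347 = 346, giving Legendre symbol -1.
Legendre symbol -1 ⇒ 347 is inert.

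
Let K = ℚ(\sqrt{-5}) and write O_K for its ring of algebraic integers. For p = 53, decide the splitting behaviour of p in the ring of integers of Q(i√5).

inert

-5 mod 4 = 3, hence disc K = 4·(-5) = -20 and O_K = ℤ[√-5].
Since gcd(53, -20) = 1 the prime 53 does not ramify.
Euler's criterion: (-5)^26 mod 53 = 52. Thus (-5|53) = -1.
Legendre symbol -1 ⇒ 53 is inert.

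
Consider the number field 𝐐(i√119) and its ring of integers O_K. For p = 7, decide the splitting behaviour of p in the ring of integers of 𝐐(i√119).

p ramifies

Since -119 ≡ 1 mod 4, the ring of integers is ℤ[(1+√-119)/2] with discriminant -119.
7 divides disc(K) = -119, so 7 ramifies.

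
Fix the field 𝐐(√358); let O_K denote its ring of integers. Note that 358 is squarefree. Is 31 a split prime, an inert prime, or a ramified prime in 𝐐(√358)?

remains prime (inert)

Since 358 ≢ 1 mod 4, the ring of integers is ℤ[√358] with discriminant 4·358 = 1432.
31 ∤ 1432, so 31 is unramified.
Compute (358/31) via Euler: 17^((31-1)/2) mod 31 = 30, so (358/31) = -1.
(358/31) = -1, so 31 is inert.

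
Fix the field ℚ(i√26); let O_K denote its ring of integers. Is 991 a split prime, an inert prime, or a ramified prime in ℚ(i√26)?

inert — (991) stays prime in O_K

d = -26 ≡ 2 (mod 4), so O_K = ℤ[√-26] and disc(K) = 4d = -104.
991 ∤ -104, so 991 is unramified.
Legendre symbol by Euler's criterion: (-26/991) ≡ (-26)^495 ≡ 990 (mod 991), i.e. (-26/991) = -1.
Legendre symbol -1 ⇒ 991 is inert.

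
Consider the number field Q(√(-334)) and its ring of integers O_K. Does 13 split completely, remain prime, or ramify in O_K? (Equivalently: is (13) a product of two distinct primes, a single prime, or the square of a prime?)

p splits

Since -334 ≢ 1 mod 4, the ring of integers is ℤ[√-334] with discriminant 4·(-334) = -1336.
disc(K) = -1336 is not divisible by 13; 13 is unramified.
Legendre symbol by Euler's criterion: (-334/13) ≡ (-334)^6 ≡ 1 (mod 13), i.e. (-334/13) = 1.
d is a quadratic residue mod p, hence 13 splits in O_K.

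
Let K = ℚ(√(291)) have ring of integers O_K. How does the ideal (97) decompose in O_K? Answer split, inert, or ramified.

p ramifies

Since 291 ≢ 1 mod 4, the ring of integers is ℤ[√291] with discriminant 4·291 = 1164.
97 divides disc(K) = 1164, so 97 ramifies.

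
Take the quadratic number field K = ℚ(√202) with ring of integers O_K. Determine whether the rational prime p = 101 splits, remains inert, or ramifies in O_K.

Since 202 ≢ 1 mod 4, the ring of integers is ℤ[√202] with discriminant 4·202 = 808.
101 divides disc(K) = 808, so 101 ramifies.

ramified — (101) = 𝔭²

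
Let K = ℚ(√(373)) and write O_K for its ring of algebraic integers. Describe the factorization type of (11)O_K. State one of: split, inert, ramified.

373 mod 4 = 1, hence disc K = 373 and O_K = ℤ[(1+√373)/2].
disc(K) = 373 is not divisible by 11; 11 is unramified.
Legendre symbol by Euler's criterion: (373/11) ≡ 373^5 ≡ 10 (mod 11), i.e. (373/11) = -1.
Legendre symbol -1 ⇒ 11 is inert.

remains prime (inert)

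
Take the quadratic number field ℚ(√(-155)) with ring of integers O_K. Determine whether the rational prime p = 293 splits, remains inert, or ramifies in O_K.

-155 mod 4 = 1, hence disc K = -155 and O_K = ℤ[(1+√-155)/2].
disc(K) = -155 is not divisible by 293; 293 is unramified.
Legendre symbol by Euler's criterion: (-155/293) ≡ (-155)^146 ≡ 292 (mod 293), i.e. (-155/293) = -1.
d is a non-residue mod p, hence 293 remains inert in O_K.

p is inert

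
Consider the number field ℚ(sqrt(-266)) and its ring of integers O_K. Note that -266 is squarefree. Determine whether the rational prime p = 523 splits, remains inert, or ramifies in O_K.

-266 mod 4 = 2, hence disc K = 4·(-266) = -1064 and O_K = ℤ[√-266].
Since gcd(523, -1064) = 1 the prime 523 does not ramify.
Legendre symbol by Euler's criterion: (-266/523) ≡ (-266)^261 ≡ 1 (mod 523), i.e. (-266/523) = 1.
(-266/523) = 1, so 523 splits.

523 splits in O_K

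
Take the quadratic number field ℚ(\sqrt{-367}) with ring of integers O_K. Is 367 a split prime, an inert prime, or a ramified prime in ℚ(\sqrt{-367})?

Since -367 ≡ 1 mod 4, the ring of integers is ℤ[(1+√-367)/2] with discriminant -367.
disc(K) = -367 = 367·(-1), so p = 367 is ramified.

p ramifies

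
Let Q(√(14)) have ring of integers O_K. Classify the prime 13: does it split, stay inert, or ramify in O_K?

Since 14 ≢ 1 mod 4, the ring of integers is ℤ[√14] with discriminant 4·14 = 56.
13 ∤ 56, so 13 is unramified.
Euler's criterion: 14^6 mod 13 = 1. Thus (14|13) = 1.
(14/13) = 1, so 13 splits.

splits completely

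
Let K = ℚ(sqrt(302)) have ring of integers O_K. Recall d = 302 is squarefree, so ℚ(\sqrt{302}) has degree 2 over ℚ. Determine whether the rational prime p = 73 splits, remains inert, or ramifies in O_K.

302 mod 4 = 2, hence disc K = 4·302 = 1208 and O_K = ℤ[√302].
73 ∤ 1208, so 73 is unramified.
Euler's criterion: 302^36 mod 73 = 72. Thus (302|73) = -1.
(302/73) = -1, so 73 is inert.

remains prime (inert)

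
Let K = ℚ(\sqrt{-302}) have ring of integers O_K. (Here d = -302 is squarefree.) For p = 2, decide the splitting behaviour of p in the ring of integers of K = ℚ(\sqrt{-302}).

2 is ramified

d = -302 ≡ 2 (mod 4), so O_K = ℤ[√-302] and disc(K) = 4d = -1208.
Ramification test: 2 | -1208. The prime 2 ramifies in K.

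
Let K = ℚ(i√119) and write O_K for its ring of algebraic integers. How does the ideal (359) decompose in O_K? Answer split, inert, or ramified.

split — (359) = 𝔭₁𝔭₂ with 𝔭₁ ≠ 𝔭₂

Since -119 ≡ 1 mod 4, the ring of integers is ℤ[(1+√-119)/2] with discriminant -119.
Since gcd(359, -119) = 1 the prime 359 does not ramify.
Compute (-119/359) via Euler: 240^((359-1)/2) mod 359 = 1, so (-119/359) = 1.
Legendre symbol 1 ⇒ 359 is split.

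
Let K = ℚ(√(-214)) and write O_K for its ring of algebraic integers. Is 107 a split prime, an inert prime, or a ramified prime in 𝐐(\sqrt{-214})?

Since -214 ≢ 1 mod 4, the ring of integers is ℤ[√-214] with discriminant 4·(-214) = -856.
107 divides disc(K) = -856, so 107 ramifies.

107 is ramified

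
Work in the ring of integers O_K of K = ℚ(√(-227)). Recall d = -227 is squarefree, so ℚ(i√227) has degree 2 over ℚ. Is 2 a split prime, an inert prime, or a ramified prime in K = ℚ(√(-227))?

p is inert

Since -227 ≡ 1 mod 4, the ring of integers is ℤ[(1+√-227)/2] with discriminant -227.
disc(K) = -227 is not divisible by 2; 2 is unramified.
d ≡ 5 (mod 8); the supplementary law gives 2 inert.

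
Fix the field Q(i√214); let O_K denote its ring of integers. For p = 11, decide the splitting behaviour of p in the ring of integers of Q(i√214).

Since -214 ≢ 1 mod 4, the ring of integers is ℤ[√-214] with discriminant 4·(-214) = -856.
Since gcd(11, -856) = 1 the prime 11 does not ramify.
Euler's criterion: (-214)^5 mod 11 = 10. Thus (-214|11) = -1.
d is a non-residue mod p, hence 11 remains inert in O_K.

11 remains inert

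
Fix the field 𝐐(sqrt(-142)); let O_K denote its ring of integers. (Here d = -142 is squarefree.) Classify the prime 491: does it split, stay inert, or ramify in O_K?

Since -142 ≢ 1 mod 4, the ring of integers is ℤ[√-142] with discriminant 4·(-142) = -568.
491 ∤ -568, so 491 is unramified.
Euler's criterion: (-142)^245 mod 491 = 1. Thus (-142|491) = 1.
(-142/491) = 1, so 491 splits.

split — (491) = 𝔭₁𝔭₂ with 𝔭₁ ≠ 𝔭₂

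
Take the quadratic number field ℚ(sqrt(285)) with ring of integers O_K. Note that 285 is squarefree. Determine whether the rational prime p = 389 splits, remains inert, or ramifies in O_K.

inert — (389) stays prime in O_K

Since 285 ≡ 1 mod 4, the ring of integers is ℤ[(1+√285)/2] with discriminant 285.
389 ∤ 285, so 389 is unramified.
Compute (285/389) via Euler: 285^((389-1)/2) mod 389 = 388, so (285/389) = -1.
d is a non-residue mod p, hence 389 remains inert in O_K.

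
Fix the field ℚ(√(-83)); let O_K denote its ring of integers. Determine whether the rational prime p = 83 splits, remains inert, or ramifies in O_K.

ramifies in O_K

d = -83 ≡ 1 (mod 4), so O_K = ℤ[(1+√-83)/2] and disc(K) = d = -83.
Ramification test: 83 | -83. The prime 83 ramifies in K.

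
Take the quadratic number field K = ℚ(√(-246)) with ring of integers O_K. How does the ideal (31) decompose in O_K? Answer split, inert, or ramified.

Since -246 ≢ 1 mod 4, the ring of integers is ℤ[√-246] with discriminant 4·(-246) = -984.
disc(K) = -984 is not divisible by 31; 31 is unramified.
Compute (-246/31) via Euler: 2^((31-1)/2) mod 31 = 1, so (-246/31) = 1.
(-246/31) = 1, so 31 splits.

31 splits in O_K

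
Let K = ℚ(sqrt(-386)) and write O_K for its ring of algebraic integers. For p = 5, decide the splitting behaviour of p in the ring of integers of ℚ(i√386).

-386 mod 4 = 2, hence disc K = 4·(-386) = -1544 and O_K = ℤ[√-386].
disc(K) = -1544 is not divisible by 5; 5 is unramified.
Compute (-386/5) via Euler: 4^((5-1)/2) mod 5 = 1, so (-386/5) = 1.
d is a quadratic residue mod p, hence 5 splits in O_K.

split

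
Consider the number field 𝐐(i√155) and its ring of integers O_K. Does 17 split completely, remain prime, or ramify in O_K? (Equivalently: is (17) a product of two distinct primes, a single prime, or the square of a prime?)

d = -155 ≡ 1 (mod 4), so O_K = ℤ[(1+√-155)/2] and disc(K) = d = -155.
Since gcd(17, -155) = 1 the prime 17 does not ramify.
(-155/17) = 15^8 mod 17 = 1, giving Legendre symbol 1.
(-155/17) = 1, so 17 splits.

p splits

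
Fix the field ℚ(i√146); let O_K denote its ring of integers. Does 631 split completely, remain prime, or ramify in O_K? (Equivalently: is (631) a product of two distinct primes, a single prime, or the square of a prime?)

p splits

Since -146 ≢ 1 mod 4, the ring of integers is ℤ[√-146] with discriminant 4·(-146) = -584.
631 ∤ -584, so 631 is unramified.
(-146/631) = 485^315 mod 631 = 1, giving Legendre symbol 1.
Legendre symbol 1 ⇒ 631 is split.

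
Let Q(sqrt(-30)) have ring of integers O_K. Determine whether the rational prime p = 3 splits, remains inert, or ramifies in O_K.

ramified — (3) = 𝔭²

Since -30 ≢ 1 mod 4, the ring of integers is ℤ[√-30] with discriminant 4·(-30) = -120.
3 divides disc(K) = -120, so 3 ramifies.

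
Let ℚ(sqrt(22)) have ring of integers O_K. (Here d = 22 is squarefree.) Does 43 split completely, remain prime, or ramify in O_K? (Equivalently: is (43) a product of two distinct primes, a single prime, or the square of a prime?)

Since 22 ≢ 1 mod 4, the ring of integers is ℤ[√22] with discriminant 4·22 = 88.
Since gcd(43, 88) = 1 the prime 43 does not ramify.
Compute (22/43) via Euler: 22^((43-1)/2) mod 43 = 42, so (22/43) = -1.
(22/43) = -1, so 43 is inert.

remains prime (inert)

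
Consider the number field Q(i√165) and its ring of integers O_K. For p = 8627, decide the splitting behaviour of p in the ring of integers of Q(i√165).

inert

-165 mod 4 = 3, hence disc K = 4·(-165) = -660 and O_K = ℤ[√-165].
8627 ∤ -660, so 8627 is unramified.
Euler's criterion: (-165)^4313 mod 8627 = 8626. Thus (-165|8627) = -1.
Legendre symbol -1 ⇒ 8627 is inert.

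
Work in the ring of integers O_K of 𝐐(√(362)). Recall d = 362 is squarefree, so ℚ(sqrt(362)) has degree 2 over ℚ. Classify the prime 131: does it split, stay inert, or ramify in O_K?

131 splits in O_K

d = 362 ≡ 2 (mod 4), so O_K = ℤ[√362] and disc(K) = 4d = 1448.
131 ∤ 1448, so 131 is unramified.
(362/131) = 100^65 mod 131 = 1, giving Legendre symbol 1.
(362/131) = 1, so 131 splits.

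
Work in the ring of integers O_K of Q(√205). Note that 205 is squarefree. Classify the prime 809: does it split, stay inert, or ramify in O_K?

p is inert

d = 205 ≡ 1 (mod 4), so O_K = ℤ[(1+√205)/2] and disc(K) = d = 205.
Since gcd(809, 205) = 1 the prime 809 does not ramify.
(205/809) = 205^404 mod 809 = 808, giving Legendre symbol -1.
d is a non-residue mod p, hence 809 remains inert in O_K.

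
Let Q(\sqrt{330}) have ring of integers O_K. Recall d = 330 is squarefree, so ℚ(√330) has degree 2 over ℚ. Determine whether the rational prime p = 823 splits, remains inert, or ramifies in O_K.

Since 330 ≢ 1 mod 4, the ring of integers is ℤ[√330] with discriminant 4·330 = 1320.
Since gcd(823, 1320) = 1 the prime 823 does not ramify.
Legendre symbol by Euler's criterion: (330/823) ≡ 330^411 ≡ 822 (mod 823), i.e. (330/823) = -1.
d is a non-residue mod p, hence 823 remains inert in O_K.

inert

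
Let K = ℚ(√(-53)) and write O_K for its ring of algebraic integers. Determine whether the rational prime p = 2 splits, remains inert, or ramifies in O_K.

d = -53 ≡ 3 (mod 4), so O_K = ℤ[√-53] and disc(K) = 4d = -212.
Ramification test: 2 | -212. The prime 2 ramifies in K.

ramified — (2) = 𝔭²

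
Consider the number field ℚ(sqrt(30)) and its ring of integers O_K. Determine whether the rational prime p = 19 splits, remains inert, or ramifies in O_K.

splits completely

d = 30 ≡ 2 (mod 4), so O_K = ℤ[√30] and disc(K) = 4d = 120.
19 ∤ 120, so 19 is unramified.
Euler's criterion: 30^9 mod 19 = 1. Thus (30|19) = 1.
d is a quadratic residue mod p, hence 19 splits in O_K.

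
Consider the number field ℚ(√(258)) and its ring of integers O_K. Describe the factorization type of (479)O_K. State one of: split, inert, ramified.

p is inert

d = 258 ≡ 2 (mod 4), so O_K = ℤ[√258] and disc(K) = 4d = 1032.
479 ∤ 1032, so 479 is unramified.
Euler's criterion: 258^239 mod 479 = 478. Thus (258|479) = -1.
Legendre symbol -1 ⇒ 479 is inert.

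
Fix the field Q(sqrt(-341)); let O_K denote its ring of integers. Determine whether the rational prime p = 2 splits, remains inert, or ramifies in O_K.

-341 mod 4 = 3, hence disc K = 4·(-341) = -1364 and O_K = ℤ[√-341].
2 divides disc(K) = -1364, so 2 ramifies.

2 is ramified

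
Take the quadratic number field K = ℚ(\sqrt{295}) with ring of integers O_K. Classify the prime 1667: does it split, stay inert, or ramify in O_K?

1667 splits in O_K

Since 295 ≢ 1 mod 4, the ring of integers is ℤ[√295] with discriminant 4·295 = 1180.
disc(K) = 1180 is not divisible by 1667; 1667 is unramified.
Euler's criterion: 295^833 mod 1667 = 1. Thus (295|1667) = 1.
Legendre symbol 1 ⇒ 1667 is split.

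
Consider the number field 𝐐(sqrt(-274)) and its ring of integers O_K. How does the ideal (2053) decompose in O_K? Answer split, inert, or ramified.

-274 mod 4 = 2, hence disc K = 4·(-274) = -1096 and O_K = ℤ[√-274].
2053 ∤ -1096, so 2053 is unramified.
Compute (-274/2053) via Euler: 1779^((2053-1)/2) mod 2053 = 2052, so (-274/2053) = -1.
d is a non-residue mod p, hence 2053 remains inert in O_K.

remains prime (inert)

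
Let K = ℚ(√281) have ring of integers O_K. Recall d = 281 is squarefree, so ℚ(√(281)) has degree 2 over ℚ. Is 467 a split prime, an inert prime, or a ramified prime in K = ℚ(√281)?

Since 281 ≡ 1 mod 4, the ring of integers is ℤ[(1+√281)/2] with discriminant 281.
Since gcd(467, 281) = 1 the prime 467 does not ramify.
Compute (281/467) via Euler: 281^((467-1)/2) mod 467 = 466, so (281/467) = -1.
Legendre symbol -1 ⇒ 467 is inert.

p is inert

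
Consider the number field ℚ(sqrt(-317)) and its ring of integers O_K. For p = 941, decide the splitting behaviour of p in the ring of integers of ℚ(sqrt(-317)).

941 splits in O_K

Since -317 ≢ 1 mod 4, the ring of integers is ℤ[√-317] with discriminant 4·(-317) = -1268.
disc(K) = -1268 is not divisible by 941; 941 is unramified.
Legendre symbol by Euler's criterion: (-317/941) ≡ (-317)^470 ≡ 1 (mod 941), i.e. (-317/941) = 1.
(-317/941) = 1, so 941 splits.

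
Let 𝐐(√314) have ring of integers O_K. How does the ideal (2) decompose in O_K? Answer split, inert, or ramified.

ramified — (2) = 𝔭²

314 mod 4 = 2, hence disc K = 4·314 = 1256 and O_K = ℤ[√314].
2 divides disc(K) = 1256, so 2 ramifies.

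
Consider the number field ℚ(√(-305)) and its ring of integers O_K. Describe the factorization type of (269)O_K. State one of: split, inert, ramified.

split — (269) = 𝔭₁𝔭₂ with 𝔭₁ ≠ 𝔭₂

d = -305 ≡ 3 (mod 4), so O_K = ℤ[√-305] and disc(K) = 4d = -1220.
269 ∤ -1220, so 269 is unramified.
Legendre symbol by Euler's criterion: (-305/269) ≡ (-305)^134 ≡ 1 (mod 269), i.e. (-305/269) = 1.
d is a quadratic residue mod p, hence 269 splits in O_K.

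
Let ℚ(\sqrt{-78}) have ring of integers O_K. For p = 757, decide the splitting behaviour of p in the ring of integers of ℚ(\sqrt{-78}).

757 remains inert

-78 mod 4 = 2, hence disc K = 4·(-78) = -312 and O_K = ℤ[√-78].
757 ∤ -312, so 757 is unramified.
Compute (-78/757) via Euler: 679^((757-1)/2) mod 757 = 756, so (-78/757) = -1.
Legendre symbol -1 ⇒ 757 is inert.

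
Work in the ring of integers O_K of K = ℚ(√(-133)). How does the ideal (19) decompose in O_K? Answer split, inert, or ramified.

ramifies in O_K

d = -133 ≡ 3 (mod 4), so O_K = ℤ[√-133] and disc(K) = 4d = -532.
19 divides disc(K) = -532, so 19 ramifies.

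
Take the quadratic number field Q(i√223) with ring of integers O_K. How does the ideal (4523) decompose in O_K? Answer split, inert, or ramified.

d = -223 ≡ 1 (mod 4), so O_K = ℤ[(1+√-223)/2] and disc(K) = d = -223.
4523 ∤ -223, so 4523 is unramified.
Legendre symbol by Euler's criterion: (-223/4523) ≡ (-223)^2261 ≡ 1 (mod 4523), i.e. (-223/4523) = 1.
(-223/4523) = 1, so 4523 splits.

p splits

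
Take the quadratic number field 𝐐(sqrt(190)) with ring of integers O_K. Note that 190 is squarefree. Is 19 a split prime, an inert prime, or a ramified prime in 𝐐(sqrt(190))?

ramified — (19) = 𝔭²

d = 190 ≡ 2 (mod 4), so O_K = ℤ[√190] and disc(K) = 4d = 760.
disc(K) = 760 = 19·40, so p = 19 is ramified.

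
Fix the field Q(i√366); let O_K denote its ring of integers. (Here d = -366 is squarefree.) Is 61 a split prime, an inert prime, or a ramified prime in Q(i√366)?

ramifies in O_K

-366 mod 4 = 2, hence disc K = 4·(-366) = -1464 and O_K = ℤ[√-366].
61 divides disc(K) = -1464, so 61 ramifies.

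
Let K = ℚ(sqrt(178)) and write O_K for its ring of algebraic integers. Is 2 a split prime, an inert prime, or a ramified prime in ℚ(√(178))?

p ramifies

Since 178 ≢ 1 mod 4, the ring of integers is ℤ[√178] with discriminant 4·178 = 712.
Ramification test: 2 | 712. The prime 2 ramifies in K.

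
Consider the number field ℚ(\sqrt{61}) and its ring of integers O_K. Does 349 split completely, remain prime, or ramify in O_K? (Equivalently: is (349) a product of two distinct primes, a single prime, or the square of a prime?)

61 mod 4 = 1, hence disc K = 61 and O_K = ℤ[(1+√61)/2].
349 ∤ 61, so 349 is unramified.
Legendre symbol by Euler's criterion: (61/349) ≡ 61^174 ≡ 348 (mod 349), i.e. (61/349) = -1.
(61/349) = -1, so 349 is inert.

p is inert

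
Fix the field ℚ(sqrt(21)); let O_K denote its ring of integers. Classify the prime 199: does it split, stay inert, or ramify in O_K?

inert — (199) stays prime in O_K

21 mod 4 = 1, hence disc K = 21 and O_K = ℤ[(1+√21)/2].
Since gcd(199, 21) = 1 the prime 199 does not ramify.
Compute (21/199) via Euler: 21^((199-1)/2) mod 199 = 198, so (21/199) = -1.
(21/199) = -1, so 199 is inert.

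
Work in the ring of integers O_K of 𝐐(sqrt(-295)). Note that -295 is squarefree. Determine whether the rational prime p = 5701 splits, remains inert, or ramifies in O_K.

inert — (5701) stays prime in O_K

Since -295 ≡ 1 mod 4, the ring of integers is ℤ[(1+√-295)/2] with discriminant -295.
disc(K) = -295 is not divisible by 5701; 5701 is unramified.
(-295/5701) = 5406^2850 mod 5701 = 5700, giving Legendre symbol -1.
d is a non-residue mod p, hence 5701 remains inert in O_K.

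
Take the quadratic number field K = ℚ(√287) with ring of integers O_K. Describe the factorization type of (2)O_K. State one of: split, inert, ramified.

ramified

Since 287 ≢ 1 mod 4, the ring of integers is ℤ[√287] with discriminant 4·287 = 1148.
2 divides disc(K) = 1148, so 2 ramifies.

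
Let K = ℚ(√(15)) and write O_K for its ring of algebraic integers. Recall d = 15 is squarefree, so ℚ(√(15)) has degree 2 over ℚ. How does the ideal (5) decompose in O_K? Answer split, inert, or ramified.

ramified

15 mod 4 = 3, hence disc K = 4·15 = 60 and O_K = ℤ[√15].
5 divides disc(K) = 60, so 5 ramifies.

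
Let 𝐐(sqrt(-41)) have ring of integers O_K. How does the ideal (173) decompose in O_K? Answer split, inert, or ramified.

splits completely

Since -41 ≢ 1 mod 4, the ring of integers is ℤ[√-41] with discriminant 4·(-41) = -164.
Since gcd(173, -164) = 1 the prime 173 does not ramify.
(-41/173) = 132^86 mod 173 = 1, giving Legendre symbol 1.
d is a quadratic residue mod p, hence 173 splits in O_K.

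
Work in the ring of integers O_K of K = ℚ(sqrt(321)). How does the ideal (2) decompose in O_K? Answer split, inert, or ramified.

d = 321 ≡ 1 (mod 4), so O_K = ℤ[(1+√321)/2] and disc(K) = d = 321.
disc(K) = 321 is not divisible by 2; 2 is unramified.
Checking d mod 8: 321 ≡ 1. Hence 2 is split in O_K.

p splits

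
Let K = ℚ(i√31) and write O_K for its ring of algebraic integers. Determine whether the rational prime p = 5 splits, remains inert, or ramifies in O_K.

-31 mod 4 = 1, hence disc K = -31 and O_K = ℤ[(1+√-31)/2].
disc(K) = -31 is not divisible by 5; 5 is unramified.
Euler's criterion: (-31)^2 mod 5 = 1. Thus (-31|5) = 1.
Legendre symbol 1 ⇒ 5 is split.

p splits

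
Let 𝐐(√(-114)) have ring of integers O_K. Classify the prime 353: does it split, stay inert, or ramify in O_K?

d = -114 ≡ 2 (mod 4), so O_K = ℤ[√-114] and disc(K) = 4d = -456.
353 ∤ -456, so 353 is unramified.
Euler's criterion: (-114)^176 mod 353 = 352. Thus (-114|353) = -1.
d is a non-residue mod p, hence 353 remains inert in O_K.

inert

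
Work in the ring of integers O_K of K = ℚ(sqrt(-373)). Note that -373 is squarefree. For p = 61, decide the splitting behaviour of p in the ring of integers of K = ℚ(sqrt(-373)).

61 remains inert

-373 mod 4 = 3, hence disc K = 4·(-373) = -1492 and O_K = ℤ[√-373].
disc(K) = -1492 is not divisible by 61; 61 is unramified.
Euler's criterion: (-373)^30 mod 61 = 60. Thus (-373|61) = -1.
Legendre symbol -1 ⇒ 61 is inert.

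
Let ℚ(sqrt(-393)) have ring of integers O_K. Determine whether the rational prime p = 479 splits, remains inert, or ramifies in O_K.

Since -393 ≢ 1 mod 4, the ring of integers is ℤ[√-393] with discriminant 4·(-393) = -1572.
Since gcd(479, -1572) = 1 the prime 479 does not ramify.
Euler's criterion: (-393)^239 mod 479 = 478. Thus (-393|479) = -1.
d is a non-residue mod p, hence 479 remains inert in O_K.

remains prime (inert)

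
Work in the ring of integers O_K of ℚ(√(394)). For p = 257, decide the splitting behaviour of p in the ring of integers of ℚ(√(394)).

394 mod 4 = 2, hence disc K = 4·394 = 1576 and O_K = ℤ[√394].
Since gcd(257, 1576) = 1 the prime 257 does not ramify.
Compute (394/257) via Euler: 137^((257-1)/2) mod 257 = 1, so (394/257) = 1.
d is a quadratic residue mod p, hence 257 splits in O_K.

split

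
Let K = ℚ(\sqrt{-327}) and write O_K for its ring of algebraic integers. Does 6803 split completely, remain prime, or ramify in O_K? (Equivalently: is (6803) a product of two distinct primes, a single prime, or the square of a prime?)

Since -327 ≡ 1 mod 4, the ring of integers is ℤ[(1+√-327)/2] with discriminant -327.
6803 ∤ -327, so 6803 is unramified.
(-327/6803) = 6476^3401 mod 6803 = 6802, giving Legendre symbol -1.
Legendre symbol -1 ⇒ 6803 is inert.

inert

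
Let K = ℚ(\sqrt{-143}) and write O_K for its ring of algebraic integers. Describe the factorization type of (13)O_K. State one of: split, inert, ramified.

-143 mod 4 = 1, hence disc K = -143 and O_K = ℤ[(1+√-143)/2].
disc(K) = -143 = 13·(-11), so p = 13 is ramified.

ramified — (13) = 𝔭²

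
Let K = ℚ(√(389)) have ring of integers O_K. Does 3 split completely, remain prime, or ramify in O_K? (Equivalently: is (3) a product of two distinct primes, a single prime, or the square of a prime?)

389 mod 4 = 1, hence disc K = 389 and O_K = ℤ[(1+√389)/2].
Since gcd(3, 389) = 1 the prime 3 does not ramify.
Legendre symbol by Euler's criterion: (389/3) ≡ 389^1 ≡ 2 (mod 3), i.e. (389/3) = -1.
Legendre symbol -1 ⇒ 3 is inert.

inert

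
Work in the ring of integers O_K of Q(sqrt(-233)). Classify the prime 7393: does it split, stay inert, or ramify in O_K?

split

d = -233 ≡ 3 (mod 4), so O_K = ℤ[√-233] and disc(K) = 4d = -932.
7393 ∤ -932, so 7393 is unramified.
(-233/7393) = 7160^3696 mod 7393 = 1, giving Legendre symbol 1.
d is a quadratic residue mod p, hence 7393 splits in O_K.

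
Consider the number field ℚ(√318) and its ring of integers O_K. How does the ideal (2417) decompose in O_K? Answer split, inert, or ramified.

d = 318 ≡ 2 (mod 4), so O_K = ℤ[√318] and disc(K) = 4d = 1272.
Since gcd(2417, 1272) = 1 the prime 2417 does not ramify.
(318/2417) = 318^1208 mod 2417 = 1, giving Legendre symbol 1.
(318/2417) = 1, so 2417 splits.

p splits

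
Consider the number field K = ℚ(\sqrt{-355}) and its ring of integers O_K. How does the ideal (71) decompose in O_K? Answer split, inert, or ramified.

d = -355 ≡ 1 (mod 4), so O_K = ℤ[(1+√-355)/2] and disc(K) = d = -355.
Ramification test: 71 | -355. The prime 71 ramifies in K.

ramified — (71) = 𝔭²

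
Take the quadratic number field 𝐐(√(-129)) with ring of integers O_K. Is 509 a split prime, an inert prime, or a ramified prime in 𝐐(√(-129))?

509 remains inert

-129 mod 4 = 3, hence disc K = 4·(-129) = -516 and O_K = ℤ[√-129].
Since gcd(509, -516) = 1 the prime 509 does not ramify.
Legendre symbol by Euler's criterion: (-129/509) ≡ (-129)^254 ≡ 508 (mod 509), i.e. (-129/509) = -1.
(-129/509) = -1, so 509 is inert.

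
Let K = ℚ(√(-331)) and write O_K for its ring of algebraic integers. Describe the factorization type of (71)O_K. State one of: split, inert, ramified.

split — (71) = 𝔭₁𝔭₂ with 𝔭₁ ≠ 𝔭₂

-331 mod 4 = 1, hence disc K = -331 and O_K = ℤ[(1+√-331)/2].
71 ∤ -331, so 71 is unramified.
(-331/71) = 24^35 mod 71 = 1, giving Legendre symbol 1.
d is a quadratic residue mod p, hence 71 splits in O_K.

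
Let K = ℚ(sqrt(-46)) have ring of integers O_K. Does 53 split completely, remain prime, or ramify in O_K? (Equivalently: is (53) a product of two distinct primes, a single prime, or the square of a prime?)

d = -46 ≡ 2 (mod 4), so O_K = ℤ[√-46] and disc(K) = 4d = -184.
53 ∤ -184, so 53 is unramified.
(-46/53) = 7^26 mod 53 = 1, giving Legendre symbol 1.
(-46/53) = 1, so 53 splits.

split — (53) = 𝔭₁𝔭₂ with 𝔭₁ ≠ 𝔭₂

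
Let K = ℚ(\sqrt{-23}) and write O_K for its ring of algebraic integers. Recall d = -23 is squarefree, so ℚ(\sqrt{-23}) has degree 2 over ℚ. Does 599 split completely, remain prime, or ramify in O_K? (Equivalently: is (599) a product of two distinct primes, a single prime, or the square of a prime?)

split

Since -23 ≡ 1 mod 4, the ring of integers is ℤ[(1+√-23)/2] with discriminant -23.
599 ∤ -23, so 599 is unramified.
(-23/599) = 576^299 mod 599 = 1, giving Legendre symbol 1.
d is a quadratic residue mod p, hence 599 splits in O_K.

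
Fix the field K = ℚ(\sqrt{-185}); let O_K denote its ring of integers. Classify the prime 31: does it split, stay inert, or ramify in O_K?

p splits

Since -185 ≢ 1 mod 4, the ring of integers is ℤ[√-185] with discriminant 4·(-185) = -740.
Since gcd(31, -740) = 1 the prime 31 does not ramify.
Compute (-185/31) via Euler: 1^((31-1)/2) mod 31 = 1, so (-185/31) = 1.
(-185/31) = 1, so 31 splits.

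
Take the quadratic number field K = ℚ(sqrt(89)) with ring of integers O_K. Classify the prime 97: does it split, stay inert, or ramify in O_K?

split

d = 89 ≡ 1 (mod 4), so O_K = ℤ[(1+√89)/2] and disc(K) = d = 89.
disc(K) = 89 is not divisible by 97; 97 is unramified.
Compute (89/97) via Euler: 89^((97-1)/2) mod 97 = 1, so (89/97) = 1.
(89/97) = 1, so 97 splits.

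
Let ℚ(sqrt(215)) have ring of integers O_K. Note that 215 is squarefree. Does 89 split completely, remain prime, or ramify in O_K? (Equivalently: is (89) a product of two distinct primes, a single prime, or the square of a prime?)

remains prime (inert)

215 mod 4 = 3, hence disc K = 4·215 = 860 and O_K = ℤ[√215].
disc(K) = 860 is not divisible by 89; 89 is unramified.
Compute (215/89) via Euler: 37^((89-1)/2) mod 89 = 88, so (215/89) = -1.
(215/89) = -1, so 89 is inert.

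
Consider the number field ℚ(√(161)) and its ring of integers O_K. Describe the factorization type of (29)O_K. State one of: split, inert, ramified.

29 splits in O_K

161 mod 4 = 1, hence disc K = 161 and O_K = ℤ[(1+√161)/2].
29 ∤ 161, so 29 is unramified.
Euler's criterion: 161^14 mod 29 = 1. Thus (161|29) = 1.
d is a quadratic residue mod p, hence 29 splits in O_K.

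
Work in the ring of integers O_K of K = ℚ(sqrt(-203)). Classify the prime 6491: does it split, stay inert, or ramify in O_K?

splits completely

Since -203 ≡ 1 mod 4, the ring of integers is ℤ[(1+√-203)/2] with discriminant -203.
Since gcd(6491, -203) = 1 the prime 6491 does not ramify.
Euler's criterion: (-203)^3245 mod 6491 = 1. Thus (-203|6491) = 1.
d is a quadratic residue mod p, hence 6491 splits in O_K.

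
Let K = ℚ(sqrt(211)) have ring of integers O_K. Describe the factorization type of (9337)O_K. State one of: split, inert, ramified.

splits completely

211 mod 4 = 3, hence disc K = 4·211 = 844 and O_K = ℤ[√211].
9337 ∤ 844, so 9337 is unramified.
Compute (211/9337) via Euler: 211^((9337-1)/2) mod 9337 = 1, so (211/9337) = 1.
Legendre symbol 1 ⇒ 9337 is split.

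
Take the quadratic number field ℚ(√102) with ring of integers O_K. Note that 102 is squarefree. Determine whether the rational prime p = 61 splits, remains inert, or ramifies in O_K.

102 mod 4 = 2, hence disc K = 4·102 = 408 and O_K = ℤ[√102].
61 ∤ 408, so 61 is unramified.
Legendre symbol by Euler's criterion: (102/61) ≡ 102^30 ≡ 1 (mod 61), i.e. (102/61) = 1.
Legendre symbol 1 ⇒ 61 is split.

61 splits in O_K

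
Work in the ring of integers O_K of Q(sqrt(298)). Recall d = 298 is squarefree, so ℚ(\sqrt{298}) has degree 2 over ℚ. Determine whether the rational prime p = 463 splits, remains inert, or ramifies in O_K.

d = 298 ≡ 2 (mod 4), so O_K = ℤ[√298] and disc(K) = 4d = 1192.
disc(K) = 1192 is not divisible by 463; 463 is unramified.
Euler's criterion: 298^231 mod 463 = 1. Thus (298|463) = 1.
d is a quadratic residue mod p, hence 463 splits in O_K.

splits completely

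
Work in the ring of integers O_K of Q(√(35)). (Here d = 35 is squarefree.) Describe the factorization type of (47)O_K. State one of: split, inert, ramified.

inert — (47) stays prime in O_K

35 mod 4 = 3, hence disc K = 4·35 = 140 and O_K = ℤ[√35].
disc(K) = 140 is not divisible by 47; 47 is unramified.
(35/47) = 35^23 mod 47 = 46, giving Legendre symbol -1.
(35/47) = -1, so 47 is inert.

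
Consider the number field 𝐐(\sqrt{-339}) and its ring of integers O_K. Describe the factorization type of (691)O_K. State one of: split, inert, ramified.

d = -339 ≡ 1 (mod 4), so O_K = ℤ[(1+√-339)/2] and disc(K) = d = -339.
disc(K) = -339 is not divisible by 691; 691 is unramified.
Compute (-339/691) via Euler: 352^((691-1)/2) mod 691 = 1, so (-339/691) = 1.
Legendre symbol 1 ⇒ 691 is split.

split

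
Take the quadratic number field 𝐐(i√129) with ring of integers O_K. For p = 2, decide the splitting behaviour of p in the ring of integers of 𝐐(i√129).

ramified

-129 mod 4 = 3, hence disc K = 4·(-129) = -516 and O_K = ℤ[√-129].
2 divides disc(K) = -516, so 2 ramifies.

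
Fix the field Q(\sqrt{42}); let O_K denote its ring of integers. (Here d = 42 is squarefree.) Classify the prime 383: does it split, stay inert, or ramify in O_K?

split — (383) = 𝔭₁𝔭₂ with 𝔭₁ ≠ 𝔭₂

d = 42 ≡ 2 (mod 4), so O_K = ℤ[√42] and disc(K) = 4d = 168.
Since gcd(383, 168) = 1 the prime 383 does not ramify.
(42/383) = 42^191 mod 383 = 1, giving Legendre symbol 1.
Legendre symbol 1 ⇒ 383 is split.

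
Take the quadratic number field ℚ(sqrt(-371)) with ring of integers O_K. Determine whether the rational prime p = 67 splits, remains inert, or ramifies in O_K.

d = -371 ≡ 1 (mod 4), so O_K = ℤ[(1+√-371)/2] and disc(K) = d = -371.
Since gcd(67, -371) = 1 the prime 67 does not ramify.
(-371/67) = 31^33 mod 67 = 66, giving Legendre symbol -1.
(-371/67) = -1, so 67 is inert.

p is inert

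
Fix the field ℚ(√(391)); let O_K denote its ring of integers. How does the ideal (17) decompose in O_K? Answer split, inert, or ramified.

391 mod 4 = 3, hence disc K = 4·391 = 1564 and O_K = ℤ[√391].
Ramification test: 17 | 1564. The prime 17 ramifies in K.

p ramifies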